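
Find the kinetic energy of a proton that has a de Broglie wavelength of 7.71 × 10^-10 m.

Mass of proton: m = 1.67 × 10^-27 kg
2.21 × 10^-22 J (or 1.38 × 10^-3 eV)

From λ = h/√(2mKE), we solve for KE:

λ² = h²/(2mKE)
KE = h²/(2mλ²)
KE = (6.626 × 10^-34 J·s)² / (2 × 1.67 × 10^-27 kg × (7.71 × 10^-10 m)²)
KE = 2.21 × 10^-22 J
KE = 1.38 × 10^-3 eV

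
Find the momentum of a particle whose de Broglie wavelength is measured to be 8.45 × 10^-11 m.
7.84 × 10^-24 kg·m/s

From the de Broglie relation λ = h/p, we solve for p:

p = h/λ
p = (6.626 × 10^-34 J·s) / (8.45 × 10^-11 m)
p = 7.84 × 10^-24 kg·m/s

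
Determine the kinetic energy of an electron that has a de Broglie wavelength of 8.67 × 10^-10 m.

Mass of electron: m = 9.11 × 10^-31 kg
3.21 × 10^-19 J (or 2.00 eV)

From λ = h/√(2mKE), we solve for KE:

λ² = h²/(2mKE)
KE = h²/(2mλ²)
KE = (6.626 × 10^-34 J·s)² / (2 × 9.11 × 10^-31 kg × (8.67 × 10^-10 m)²)
KE = 3.21 × 10^-19 J
KE = 2.00 eV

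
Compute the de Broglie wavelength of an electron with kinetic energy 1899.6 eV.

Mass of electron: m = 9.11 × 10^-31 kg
2.81 × 10^-11 m

Using λ = h/√(2mKE):

First convert KE to Joules: KE = 1899.6 eV = 3.043 × 10^-16 J

λ = h/√(2mKE)
λ = (6.626 × 10^-34 J·s) / √(2 × 9.11 × 10^-31 kg × 3.043 × 10^-16 J)
λ = 2.81 × 10^-11 m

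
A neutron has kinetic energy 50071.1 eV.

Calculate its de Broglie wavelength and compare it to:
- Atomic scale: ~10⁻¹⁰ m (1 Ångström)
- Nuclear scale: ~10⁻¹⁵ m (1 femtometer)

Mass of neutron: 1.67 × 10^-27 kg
λ = 1.28 × 10^-13 m, which is between nuclear and atomic scales.

Using λ = h/√(2mKE):

KE = 50071.1 eV = 8.022 × 10^-15 J

λ = h/√(2mKE)
λ = (6.626 × 10^-34 J·s) / √(2 × 1.67 × 10^-27 kg × 8.022 × 10^-15 J)
λ = 1.28 × 10^-13 m

Comparison:
- Atomic scale (10⁻¹⁰ m): λ is 0.0013× this size
- Nuclear scale (10⁻¹⁵ m): λ is 1.3e+02× this size

The wavelength is between nuclear and atomic scales.

This wavelength is appropriate for probing atomic structure but too large for nuclear physics experiments.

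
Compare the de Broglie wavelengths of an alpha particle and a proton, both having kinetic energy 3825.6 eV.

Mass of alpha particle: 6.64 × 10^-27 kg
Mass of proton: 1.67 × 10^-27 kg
The proton has the longer wavelength.

Using λ = h/√(2mKE):

For alpha particle: λ₁ = h/√(2m₁KE) = 2.32 × 10^-13 m
For proton: λ₂ = h/√(2m₂KE) = 4.63 × 10^-13 m

Since λ ∝ 1/√m at constant kinetic energy, the lighter particle has the longer wavelength.

The proton has the longer de Broglie wavelength.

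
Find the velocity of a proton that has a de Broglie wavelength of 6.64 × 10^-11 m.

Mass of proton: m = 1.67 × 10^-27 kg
5.98 × 10^3 m/s

From the de Broglie relation λ = h/(mv), we solve for v:

v = h/(mλ)
v = (6.626 × 10^-34 J·s) / (1.67 × 10^-27 kg × 6.64 × 10^-11 m)
v = 5.98 × 10^3 m/s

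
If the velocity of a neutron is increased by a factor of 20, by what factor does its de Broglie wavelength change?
The wavelength decreases by a factor of 20.

From λ = h/(mv), the wavelength is inversely proportional to velocity:

λ ∝ 1/v

If v → 20v, then λ → λ/20

When velocity is increased by a factor of 20, the wavelength decreases by a factor of 20.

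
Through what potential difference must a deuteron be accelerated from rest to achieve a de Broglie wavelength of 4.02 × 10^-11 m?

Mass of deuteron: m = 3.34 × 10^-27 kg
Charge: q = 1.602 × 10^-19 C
2.54 × 10^-1 V

From λ = h/√(2mqV), we solve for V:

λ² = h²/(2mqV)
V = h²/(2mqλ²)
V = (6.626 × 10^-34 J·s)² / (2 × 3.34 × 10^-27 kg × 1.602 × 10^-19 C × (4.02 × 10^-11 m)²)
V = 2.54 × 10^-1 V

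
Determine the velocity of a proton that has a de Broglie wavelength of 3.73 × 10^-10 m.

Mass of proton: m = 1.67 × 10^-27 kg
1.06 × 10^3 m/s

From the de Broglie relation λ = h/(mv), we solve for v:

v = h/(mλ)
v = (6.626 × 10^-34 J·s) / (1.67 × 10^-27 kg × 3.73 × 10^-10 m)
v = 1.06 × 10^3 m/s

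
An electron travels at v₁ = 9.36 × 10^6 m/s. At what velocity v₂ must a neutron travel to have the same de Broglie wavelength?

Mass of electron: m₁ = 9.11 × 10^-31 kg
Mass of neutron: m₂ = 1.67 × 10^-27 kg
v₂ = 5.11 × 10^3 m/s

For equal de Broglie wavelengths: λ₁ = λ₂

h/(m₁v₁) = h/(m₂v₂)
m₁v₁ = m₂v₂
v₂ = v₁ · (m₁/m₂)

v₂ = 9.36 × 10^6 m/s × (9.11 × 10^-31 kg / 1.67 × 10^-27 kg)
v₂ = 5.11 × 10^3 m/s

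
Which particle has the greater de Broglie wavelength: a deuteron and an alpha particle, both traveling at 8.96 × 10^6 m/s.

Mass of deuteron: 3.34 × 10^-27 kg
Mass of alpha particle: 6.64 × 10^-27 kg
The deuteron has the longer wavelength.

Using λ = h/(mv), since both particles have the same velocity, the wavelength depends only on mass.

For deuteron: λ₁ = h/(m₁v) = 2.21 × 10^-14 m
For alpha particle: λ₂ = h/(m₂v) = 1.11 × 10^-14 m

Since λ ∝ 1/m at constant velocity, the lighter particle has the longer wavelength.

The deuteron has the longer de Broglie wavelength.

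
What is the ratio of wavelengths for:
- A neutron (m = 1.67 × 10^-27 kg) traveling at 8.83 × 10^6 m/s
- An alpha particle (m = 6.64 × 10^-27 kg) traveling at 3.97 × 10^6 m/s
λ₁/λ₂ = 1.79

Using λ = h/(mv):

λ₁ = h/(m₁v₁) = 4.49 × 10^-14 m
λ₂ = h/(m₂v₂) = 2.51 × 10^-14 m

Ratio λ₁/λ₂ = (m₂v₂)/(m₁v₁)
         = (6.64 × 10^-27 kg × 3.97 × 10^6 m/s) / (1.67 × 10^-27 kg × 8.83 × 10^6 m/s)
         = 1.79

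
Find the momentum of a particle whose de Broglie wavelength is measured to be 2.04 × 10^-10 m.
3.25 × 10^-24 kg·m/s

From the de Broglie relation λ = h/p, we solve for p:

p = h/λ
p = (6.626 × 10^-34 J·s) / (2.04 × 10^-10 m)
p = 3.25 × 10^-24 kg·m/s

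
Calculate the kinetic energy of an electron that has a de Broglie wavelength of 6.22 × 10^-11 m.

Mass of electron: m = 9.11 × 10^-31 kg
6.23 × 10^-17 J (or 389 eV)

From λ = h/√(2mKE), we solve for KE:

λ² = h²/(2mKE)
KE = h²/(2mλ²)
KE = (6.626 × 10^-34 J·s)² / (2 × 9.11 × 10^-31 kg × (6.22 × 10^-11 m)²)
KE = 6.23 × 10^-17 J
KE = 389 eV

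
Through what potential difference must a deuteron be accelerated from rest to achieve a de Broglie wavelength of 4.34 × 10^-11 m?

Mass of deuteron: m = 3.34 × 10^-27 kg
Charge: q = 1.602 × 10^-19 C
2.18 × 10^-1 V

From λ = h/√(2mqV), we solve for V:

λ² = h²/(2mqV)
V = h²/(2mqλ²)
V = (6.626 × 10^-34 J·s)² / (2 × 3.34 × 10^-27 kg × 1.602 × 10^-19 C × (4.34 × 10^-11 m)²)
V = 2.18 × 10^-1 V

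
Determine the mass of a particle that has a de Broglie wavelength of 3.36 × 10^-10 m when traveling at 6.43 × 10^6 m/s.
3.07 × 10^-31 kg

From the de Broglie relation λ = h/(mv), we solve for m:

m = h/(λv)
m = (6.626 × 10^-34 J·s) / (3.36 × 10^-10 m × 6.43 × 10^6 m/s)
m = 3.07 × 10^-31 kg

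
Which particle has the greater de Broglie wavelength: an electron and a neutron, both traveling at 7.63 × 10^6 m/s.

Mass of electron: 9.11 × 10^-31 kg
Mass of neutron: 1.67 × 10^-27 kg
The electron has the longer wavelength.

Using λ = h/(mv), since both particles have the same velocity, the wavelength depends only on mass.

For electron: λ₁ = h/(m₁v) = 9.53 × 10^-11 m
For neutron: λ₂ = h/(m₂v) = 5.20 × 10^-14 m

Since λ ∝ 1/m at constant velocity, the lighter particle has the longer wavelength.

The electron has the longer de Broglie wavelength.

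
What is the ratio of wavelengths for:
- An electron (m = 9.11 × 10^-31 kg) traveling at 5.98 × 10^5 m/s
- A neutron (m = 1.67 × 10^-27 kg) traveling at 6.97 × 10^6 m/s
λ₁/λ₂ = 2.14 × 10^4

Using λ = h/(mv):

λ₁ = h/(m₁v₁) = 1.22 × 10^-9 m
λ₂ = h/(m₂v₂) = 5.69 × 10^-14 m

Ratio λ₁/λ₂ = (m₂v₂)/(m₁v₁)
         = (1.67 × 10^-27 kg × 6.97 × 10^6 m/s) / (9.11 × 10^-31 kg × 5.98 × 10^5 m/s)
         = 2.14 × 10^4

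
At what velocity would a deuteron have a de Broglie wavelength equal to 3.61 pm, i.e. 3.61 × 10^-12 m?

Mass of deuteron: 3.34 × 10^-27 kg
5.50 × 10^4 m/s

From λ = h/(mv), solve for v:

v = h/(mλ)
v = (6.626 × 10^-34 J·s) / (3.34 × 10^-27 kg × 3.61 × 10^-12 m)
v = 5.50 × 10^4 m/s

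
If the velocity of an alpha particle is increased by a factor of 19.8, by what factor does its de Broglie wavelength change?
The wavelength decreases by a factor of 19.8.

From λ = h/(mv), the wavelength is inversely proportional to velocity:

λ ∝ 1/v

If v → 19.8v, then λ → λ/19.8

When velocity is increased by a factor of 19.8, the wavelength decreases by a factor of 19.8.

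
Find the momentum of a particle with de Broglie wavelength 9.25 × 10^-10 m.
7.16 × 10^-25 kg·m/s

From the de Broglie relation λ = h/p, we solve for p:

p = h/λ
p = (6.626 × 10^-34 J·s) / (9.25 × 10^-10 m)
p = 7.16 × 10^-25 kg·m/s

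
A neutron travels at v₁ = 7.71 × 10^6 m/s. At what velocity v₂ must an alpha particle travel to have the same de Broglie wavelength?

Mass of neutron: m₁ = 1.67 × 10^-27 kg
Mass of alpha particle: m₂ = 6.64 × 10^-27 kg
v₂ = 1.94 × 10^6 m/s

For equal de Broglie wavelengths: λ₁ = λ₂

h/(m₁v₁) = h/(m₂v₂)
m₁v₁ = m₂v₂
v₂ = v₁ · (m₁/m₂)

v₂ = 7.71 × 10^6 m/s × (1.67 × 10^-27 kg / 6.64 × 10^-27 kg)
v₂ = 1.94 × 10^6 m/s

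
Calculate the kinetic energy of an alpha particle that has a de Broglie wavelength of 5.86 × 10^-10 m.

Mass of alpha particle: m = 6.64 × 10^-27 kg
9.63 × 10^-23 J (or 6.01 × 10^-4 eV)

From λ = h/√(2mKE), we solve for KE:

λ² = h²/(2mKE)
KE = h²/(2mλ²)
KE = (6.626 × 10^-34 J·s)² / (2 × 6.64 × 10^-27 kg × (5.86 × 10^-10 m)²)
KE = 9.63 × 10^-23 J
KE = 6.01 × 10^-4 eV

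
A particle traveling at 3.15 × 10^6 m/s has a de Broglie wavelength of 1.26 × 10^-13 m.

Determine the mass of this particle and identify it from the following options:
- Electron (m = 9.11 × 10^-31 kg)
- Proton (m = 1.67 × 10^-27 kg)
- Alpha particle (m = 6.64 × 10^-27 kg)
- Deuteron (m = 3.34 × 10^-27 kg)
The particle is a proton.

From λ = h/(mv), solve for mass:

m = h/(λv)
m = (6.626 × 10^-34 J·s) / (1.26 × 10^-13 m × 3.15 × 10^6 m/s)
m = 1.67 × 10^-27 kg

Comparing with the listed masses, this is closest to a proton.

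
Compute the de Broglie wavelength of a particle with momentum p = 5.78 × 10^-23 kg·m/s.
1.15 × 10^-11 m

Using the de Broglie relation λ = h/p:

λ = h/p
λ = (6.626 × 10^-34 J·s) / (5.78 × 10^-23 kg·m/s)
λ = 1.15 × 10^-11 m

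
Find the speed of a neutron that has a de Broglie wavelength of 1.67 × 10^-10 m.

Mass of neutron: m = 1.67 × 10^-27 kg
2.38 × 10^3 m/s

From the de Broglie relation λ = h/(mv), we solve for v:

v = h/(mλ)
v = (6.626 × 10^-34 J·s) / (1.67 × 10^-27 kg × 1.67 × 10^-10 m)
v = 2.38 × 10^3 m/s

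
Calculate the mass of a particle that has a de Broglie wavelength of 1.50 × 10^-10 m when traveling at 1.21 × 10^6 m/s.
3.65 × 10^-30 kg

From the de Broglie relation λ = h/(mv), we solve for m:

m = h/(λv)
m = (6.626 × 10^-34 J·s) / (1.50 × 10^-10 m × 1.21 × 10^6 m/s)
m = 3.65 × 10^-30 kg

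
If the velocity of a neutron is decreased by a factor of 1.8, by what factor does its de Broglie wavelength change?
The wavelength increases by a factor of 1.8.

From λ = h/(mv), the wavelength is inversely proportional to velocity:

λ ∝ 1/v

If v → v/1.8, then λ → 1.8λ

When velocity is decreased by a factor of 1.8, the wavelength increases by a factor of 1.8.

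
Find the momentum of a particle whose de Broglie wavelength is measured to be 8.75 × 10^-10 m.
7.57 × 10^-25 kg·m/s

From the de Broglie relation λ = h/p, we solve for p:

p = h/λ
p = (6.626 × 10^-34 J·s) / (8.75 × 10^-10 m)
p = 7.57 × 10^-25 kg·m/s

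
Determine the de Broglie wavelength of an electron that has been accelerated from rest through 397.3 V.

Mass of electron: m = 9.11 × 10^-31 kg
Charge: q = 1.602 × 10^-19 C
6.15 × 10^-11 m

When a particle is accelerated through voltage V, it gains kinetic energy KE = qV.

The de Broglie wavelength is then λ = h/√(2mqV):

λ = h/√(2mqV)
λ = (6.626 × 10^-34 J·s) / √(2 × 9.11 × 10^-31 kg × 1.602 × 10^-19 C × 397.3 V)
λ = 6.15 × 10^-11 m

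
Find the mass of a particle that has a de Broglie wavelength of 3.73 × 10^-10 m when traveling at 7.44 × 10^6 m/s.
2.39 × 10^-31 kg

From the de Broglie relation λ = h/(mv), we solve for m:

m = h/(λv)
m = (6.626 × 10^-34 J·s) / (3.73 × 10^-10 m × 7.44 × 10^6 m/s)
m = 2.39 × 10^-31 kg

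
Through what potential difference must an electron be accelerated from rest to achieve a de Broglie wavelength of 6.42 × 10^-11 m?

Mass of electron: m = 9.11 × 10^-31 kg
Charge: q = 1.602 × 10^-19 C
365 V

From λ = h/√(2mqV), we solve for V:

λ² = h²/(2mqV)
V = h²/(2mqλ²)
V = (6.626 × 10^-34 J·s)² / (2 × 9.11 × 10^-31 kg × 1.602 × 10^-19 C × (6.42 × 10^-11 m)²)
V = 365 V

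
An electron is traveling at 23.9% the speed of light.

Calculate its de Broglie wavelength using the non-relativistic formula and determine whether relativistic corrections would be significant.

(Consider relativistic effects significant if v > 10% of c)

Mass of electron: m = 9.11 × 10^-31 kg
Yes, relativistic corrections are needed.

Using the non-relativistic de Broglie formula λ = h/(mv):

v = 23.9% × c = 7.165 × 10^7 m/s

λ = h/(mv)
λ = (6.626 × 10^-34 J·s) / (9.11 × 10^-31 kg × 7.165 × 10^7 m/s)
λ = 1.02 × 10^-11 m

Since v = 23.9% of c > 10% of c, relativistic corrections ARE significant and the actual wavelength would differ from this non-relativistic estimate.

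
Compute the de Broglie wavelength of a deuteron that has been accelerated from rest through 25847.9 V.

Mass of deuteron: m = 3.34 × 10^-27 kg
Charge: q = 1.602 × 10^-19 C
1.26 × 10^-13 m

When a particle is accelerated through voltage V, it gains kinetic energy KE = qV.

The de Broglie wavelength is then λ = h/√(2mqV):

λ = h/√(2mqV)
λ = (6.626 × 10^-34 J·s) / √(2 × 3.34 × 10^-27 kg × 1.602 × 10^-19 C × 25847.9 V)
λ = 1.26 × 10^-13 m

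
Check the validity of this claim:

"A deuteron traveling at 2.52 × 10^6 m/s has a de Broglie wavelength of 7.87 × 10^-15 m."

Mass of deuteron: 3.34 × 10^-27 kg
False

The claim is incorrect.

Using λ = h/(mv):
λ = (6.626 × 10^-34 J·s) / (3.34 × 10^-27 kg × 2.52 × 10^6 m/s)
λ = 7.87 × 10^-14 m

The actual wavelength differs from the claimed 7.87 × 10^-15 m.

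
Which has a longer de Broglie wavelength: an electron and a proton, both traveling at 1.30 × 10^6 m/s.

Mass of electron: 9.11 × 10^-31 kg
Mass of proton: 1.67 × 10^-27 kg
The electron has the longer wavelength.

Using λ = h/(mv), since both particles have the same velocity, the wavelength depends only on mass.

For electron: λ₁ = h/(m₁v) = 5.59 × 10^-10 m
For proton: λ₂ = h/(m₂v) = 3.05 × 10^-13 m

Since λ ∝ 1/m at constant velocity, the lighter particle has the longer wavelength.

The electron has the longer de Broglie wavelength.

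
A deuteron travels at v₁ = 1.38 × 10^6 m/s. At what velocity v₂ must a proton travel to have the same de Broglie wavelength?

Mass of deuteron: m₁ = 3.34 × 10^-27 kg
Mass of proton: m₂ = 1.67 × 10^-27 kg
v₂ = 2.76 × 10^6 m/s

For equal de Broglie wavelengths: λ₁ = λ₂

h/(m₁v₁) = h/(m₂v₂)
m₁v₁ = m₂v₂
v₂ = v₁ · (m₁/m₂)

v₂ = 1.38 × 10^6 m/s × (3.34 × 10^-27 kg / 1.67 × 10^-27 kg)
v₂ = 2.76 × 10^6 m/s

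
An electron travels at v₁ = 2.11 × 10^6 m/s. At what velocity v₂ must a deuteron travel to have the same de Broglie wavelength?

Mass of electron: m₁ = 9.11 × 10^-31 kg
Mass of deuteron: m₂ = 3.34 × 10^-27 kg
v₂ = 5.76 × 10^2 m/s

For equal de Broglie wavelengths: λ₁ = λ₂

h/(m₁v₁) = h/(m₂v₂)
m₁v₁ = m₂v₂
v₂ = v₁ · (m₁/m₂)

v₂ = 2.11 × 10^6 m/s × (9.11 × 10^-31 kg / 3.34 × 10^-27 kg)
v₂ = 5.76 × 10^2 m/s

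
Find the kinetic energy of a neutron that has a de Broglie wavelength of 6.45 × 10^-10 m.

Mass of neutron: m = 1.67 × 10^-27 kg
3.16 × 10^-22 J (or 1.97 × 10^-3 eV)

From λ = h/√(2mKE), we solve for KE:

λ² = h²/(2mKE)
KE = h²/(2mλ²)
KE = (6.626 × 10^-34 J·s)² / (2 × 1.67 × 10^-27 kg × (6.45 × 10^-10 m)²)
KE = 3.16 × 10^-22 J
KE = 1.97 × 10^-3 eV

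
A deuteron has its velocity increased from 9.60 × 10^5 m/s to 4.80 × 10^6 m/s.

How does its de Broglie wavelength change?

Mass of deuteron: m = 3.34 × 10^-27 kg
The wavelength decreases by a factor of 5.

Using λ = h/(mv):

Initial wavelength: λ₁ = h/(mv₁) = 2.07 × 10^-13 m
Final wavelength: λ₂ = h/(mv₂) = 4.13 × 10^-14 m

Since λ ∝ 1/v, when velocity increases by a factor of 5, the wavelength decreases by a factor of 5.

λ₂/λ₁ = v₁/v₂ = 1/5

The wavelength decreases by a factor of 5.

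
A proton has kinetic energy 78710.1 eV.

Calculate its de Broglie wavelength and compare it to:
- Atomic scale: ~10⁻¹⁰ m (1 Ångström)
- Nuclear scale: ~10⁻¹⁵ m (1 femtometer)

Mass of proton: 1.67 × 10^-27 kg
λ = 1.02 × 10^-13 m, which is between nuclear and atomic scales.

Using λ = h/√(2mKE):

KE = 78710.1 eV = 1.261 × 10^-14 J

λ = h/√(2mKE)
λ = (6.626 × 10^-34 J·s) / √(2 × 1.67 × 10^-27 kg × 1.261 × 10^-14 J)
λ = 1.02 × 10^-13 m

Comparison:
- Atomic scale (10⁻¹⁰ m): λ is 0.001× this size
- Nuclear scale (10⁻¹⁵ m): λ is 1e+02× this size

The wavelength is between nuclear and atomic scales.

This wavelength is appropriate for probing atomic structure but too large for nuclear physics experiments.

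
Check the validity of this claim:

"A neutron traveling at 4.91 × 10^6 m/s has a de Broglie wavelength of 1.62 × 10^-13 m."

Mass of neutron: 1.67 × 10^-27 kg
False

The claim is incorrect.

Using λ = h/(mv):
λ = (6.626 × 10^-34 J·s) / (1.67 × 10^-27 kg × 4.91 × 10^6 m/s)
λ = 8.08 × 10^-14 m

The actual wavelength differs from the claimed 1.62 × 10^-13 m.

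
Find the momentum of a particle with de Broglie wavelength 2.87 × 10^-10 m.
2.31 × 10^-24 kg·m/s

From the de Broglie relation λ = h/p, we solve for p:

p = h/λ
p = (6.626 × 10^-34 J·s) / (2.87 × 10^-10 m)
p = 2.31 × 10^-24 kg·m/s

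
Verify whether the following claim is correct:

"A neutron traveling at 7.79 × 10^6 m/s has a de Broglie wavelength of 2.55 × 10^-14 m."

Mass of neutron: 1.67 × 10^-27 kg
False

The claim is incorrect.

Using λ = h/(mv):
λ = (6.626 × 10^-34 J·s) / (1.67 × 10^-27 kg × 7.79 × 10^6 m/s)
λ = 5.09 × 10^-14 m

The actual wavelength differs from the claimed 2.55 × 10^-14 m.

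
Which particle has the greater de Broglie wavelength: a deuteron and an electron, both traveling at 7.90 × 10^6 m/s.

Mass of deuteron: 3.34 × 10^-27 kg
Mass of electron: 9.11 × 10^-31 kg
The electron has the longer wavelength.

Using λ = h/(mv), since both particles have the same velocity, the wavelength depends only on mass.

For deuteron: λ₁ = h/(m₁v) = 2.51 × 10^-14 m
For electron: λ₂ = h/(m₂v) = 9.21 × 10^-11 m

Since λ ∝ 1/m at constant velocity, the lighter particle has the longer wavelength.

The electron has the longer de Broglie wavelength.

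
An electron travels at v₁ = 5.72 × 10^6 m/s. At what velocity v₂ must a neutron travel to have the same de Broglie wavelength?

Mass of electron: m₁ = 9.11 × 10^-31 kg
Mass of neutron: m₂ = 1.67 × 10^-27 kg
v₂ = 3.12 × 10^3 m/s

For equal de Broglie wavelengths: λ₁ = λ₂

h/(m₁v₁) = h/(m₂v₂)
m₁v₁ = m₂v₂
v₂ = v₁ · (m₁/m₂)

v₂ = 5.72 × 10^6 m/s × (9.11 × 10^-31 kg / 1.67 × 10^-27 kg)
v₂ = 3.12 × 10^3 m/s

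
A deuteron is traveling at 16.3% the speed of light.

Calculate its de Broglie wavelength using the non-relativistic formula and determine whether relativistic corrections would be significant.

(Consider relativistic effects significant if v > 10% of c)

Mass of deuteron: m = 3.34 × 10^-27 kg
Yes, relativistic corrections are needed.

Using the non-relativistic de Broglie formula λ = h/(mv):

v = 16.3% × c = 4.887 × 10^7 m/s

λ = h/(mv)
λ = (6.626 × 10^-34 J·s) / (3.34 × 10^-27 kg × 4.887 × 10^7 m/s)
λ = 4.06 × 10^-15 m

Since v = 16.3% of c > 10% of c, relativistic corrections ARE significant and the actual wavelength would differ from this non-relativistic estimate.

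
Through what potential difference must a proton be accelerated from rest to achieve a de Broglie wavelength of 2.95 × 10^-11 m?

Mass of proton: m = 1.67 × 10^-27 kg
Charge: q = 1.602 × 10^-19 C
9.43 × 10^-1 V

From λ = h/√(2mqV), we solve for V:

λ² = h²/(2mqV)
V = h²/(2mqλ²)
V = (6.626 × 10^-34 J·s)² / (2 × 1.67 × 10^-27 kg × 1.602 × 10^-19 C × (2.95 × 10^-11 m)²)
V = 9.43 × 10^-1 V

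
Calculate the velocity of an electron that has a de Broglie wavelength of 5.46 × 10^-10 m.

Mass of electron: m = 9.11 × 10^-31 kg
1.33 × 10^6 m/s

From the de Broglie relation λ = h/(mv), we solve for v:

v = h/(mλ)
v = (6.626 × 10^-34 J·s) / (9.11 × 10^-31 kg × 5.46 × 10^-10 m)
v = 1.33 × 10^6 m/s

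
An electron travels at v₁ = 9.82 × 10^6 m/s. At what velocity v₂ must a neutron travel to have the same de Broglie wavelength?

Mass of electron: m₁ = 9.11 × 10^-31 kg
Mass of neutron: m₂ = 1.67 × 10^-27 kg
v₂ = 5.36 × 10^3 m/s

For equal de Broglie wavelengths: λ₁ = λ₂

h/(m₁v₁) = h/(m₂v₂)
m₁v₁ = m₂v₂
v₂ = v₁ · (m₁/m₂)

v₂ = 9.82 × 10^6 m/s × (9.11 × 10^-31 kg / 1.67 × 10^-27 kg)
v₂ = 5.36 × 10^3 m/s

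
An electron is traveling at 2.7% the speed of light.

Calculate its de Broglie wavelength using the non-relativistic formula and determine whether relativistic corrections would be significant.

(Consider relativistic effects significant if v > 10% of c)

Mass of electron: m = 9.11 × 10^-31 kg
No, relativistic corrections are not needed.

Using the non-relativistic de Broglie formula λ = h/(mv):

v = 2.7% × c = 8.094 × 10^6 m/s

λ = h/(mv)
λ = (6.626 × 10^-34 J·s) / (9.11 × 10^-31 kg × 8.094 × 10^6 m/s)
λ = 8.99 × 10^-11 m

Since v = 2.7% of c < 10% of c, relativistic corrections are NOT significant and this non-relativistic result is a good approximation.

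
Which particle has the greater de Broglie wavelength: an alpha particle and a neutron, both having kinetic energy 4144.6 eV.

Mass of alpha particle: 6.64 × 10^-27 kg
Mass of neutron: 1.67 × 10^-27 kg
The neutron has the longer wavelength.

Using λ = h/√(2mKE):

For alpha particle: λ₁ = h/√(2m₁KE) = 2.23 × 10^-13 m
For neutron: λ₂ = h/√(2m₂KE) = 4.45 × 10^-13 m

Since λ ∝ 1/√m at constant kinetic energy, the lighter particle has the longer wavelength.

The neutron has the longer de Broglie wavelength.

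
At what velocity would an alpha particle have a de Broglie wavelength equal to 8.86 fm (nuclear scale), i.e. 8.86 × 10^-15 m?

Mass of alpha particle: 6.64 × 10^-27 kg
1.13 × 10^7 m/s

From λ = h/(mv), solve for v:

v = h/(mλ)
v = (6.626 × 10^-34 J·s) / (6.64 × 10^-27 kg × 8.86 × 10^-15 m)
v = 1.13 × 10^7 m/s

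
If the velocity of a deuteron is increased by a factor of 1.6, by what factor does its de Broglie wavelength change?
The wavelength decreases by a factor of 1.6.

From λ = h/(mv), the wavelength is inversely proportional to velocity:

λ ∝ 1/v

If v → 1.6v, then λ → λ/1.6

When velocity is increased by a factor of 1.6, the wavelength decreases by a factor of 1.6.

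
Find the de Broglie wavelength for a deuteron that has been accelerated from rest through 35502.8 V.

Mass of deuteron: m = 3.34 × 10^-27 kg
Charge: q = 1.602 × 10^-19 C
1.07 × 10^-13 m

When a particle is accelerated through voltage V, it gains kinetic energy KE = qV.

The de Broglie wavelength is then λ = h/√(2mqV):

λ = h/√(2mqV)
λ = (6.626 × 10^-34 J·s) / √(2 × 3.34 × 10^-27 kg × 1.602 × 10^-19 C × 35502.8 V)
λ = 1.07 × 10^-13 m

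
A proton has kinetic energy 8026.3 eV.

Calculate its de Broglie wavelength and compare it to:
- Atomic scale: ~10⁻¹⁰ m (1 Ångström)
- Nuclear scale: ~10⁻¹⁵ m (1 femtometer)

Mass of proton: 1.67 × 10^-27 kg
λ = 3.20 × 10^-13 m, which is between nuclear and atomic scales.

Using λ = h/√(2mKE):

KE = 8026.3 eV = 1.286 × 10^-15 J

λ = h/√(2mKE)
λ = (6.626 × 10^-34 J·s) / √(2 × 1.67 × 10^-27 kg × 1.286 × 10^-15 J)
λ = 3.20 × 10^-13 m

Comparison:
- Atomic scale (10⁻¹⁰ m): λ is 0.0032× this size
- Nuclear scale (10⁻¹⁵ m): λ is 3.2e+02× this size

The wavelength is between nuclear and atomic scales.

This wavelength is appropriate for probing atomic structure but too large for nuclear physics experiments.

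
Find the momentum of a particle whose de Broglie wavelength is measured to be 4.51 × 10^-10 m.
1.47 × 10^-24 kg·m/s

From the de Broglie relation λ = h/p, we solve for p:

p = h/λ
p = (6.626 × 10^-34 J·s) / (4.51 × 10^-10 m)
p = 1.47 × 10^-24 kg·m/s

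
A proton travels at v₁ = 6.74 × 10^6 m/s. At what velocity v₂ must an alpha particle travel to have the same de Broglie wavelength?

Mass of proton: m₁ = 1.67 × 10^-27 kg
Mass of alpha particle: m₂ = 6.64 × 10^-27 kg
v₂ = 1.70 × 10^6 m/s

For equal de Broglie wavelengths: λ₁ = λ₂

h/(m₁v₁) = h/(m₂v₂)
m₁v₁ = m₂v₂
v₂ = v₁ · (m₁/m₂)

v₂ = 6.74 × 10^6 m/s × (1.67 × 10^-27 kg / 6.64 × 10^-27 kg)
v₂ = 1.70 × 10^6 m/s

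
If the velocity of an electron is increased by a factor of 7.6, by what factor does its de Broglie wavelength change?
The wavelength decreases by a factor of 7.6.

From λ = h/(mv), the wavelength is inversely proportional to velocity:

λ ∝ 1/v

If v → 7.6v, then λ → λ/7.6

When velocity is increased by a factor of 7.6, the wavelength decreases by a factor of 7.6.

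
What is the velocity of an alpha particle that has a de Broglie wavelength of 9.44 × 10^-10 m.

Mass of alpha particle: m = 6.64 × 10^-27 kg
1.06 × 10^2 m/s

From the de Broglie relation λ = h/(mv), we solve for v:

v = h/(mλ)
v = (6.626 × 10^-34 J·s) / (6.64 × 10^-27 kg × 9.44 × 10^-10 m)
v = 1.06 × 10^2 m/s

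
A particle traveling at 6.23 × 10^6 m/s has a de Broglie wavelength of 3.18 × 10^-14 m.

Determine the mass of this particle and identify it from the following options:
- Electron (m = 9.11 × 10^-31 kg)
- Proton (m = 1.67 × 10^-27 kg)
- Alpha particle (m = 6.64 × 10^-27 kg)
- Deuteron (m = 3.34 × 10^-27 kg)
The particle is a deuteron.

From λ = h/(mv), solve for mass:

m = h/(λv)
m = (6.626 × 10^-34 J·s) / (3.18 × 10^-14 m × 6.23 × 10^6 m/s)
m = 3.34 × 10^-27 kg

Comparing with the listed masses, this is closest to a deuteron.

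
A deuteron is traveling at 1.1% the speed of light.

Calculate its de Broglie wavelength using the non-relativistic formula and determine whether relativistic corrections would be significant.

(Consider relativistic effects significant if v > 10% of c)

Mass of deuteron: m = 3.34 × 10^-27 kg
No, relativistic corrections are not needed.

Using the non-relativistic de Broglie formula λ = h/(mv):

v = 1.1% × c = 3.298 × 10^6 m/s

λ = h/(mv)
λ = (6.626 × 10^-34 J·s) / (3.34 × 10^-27 kg × 3.298 × 10^6 m/s)
λ = 6.02 × 10^-14 m

Since v = 1.1% of c < 10% of c, relativistic corrections are NOT significant and this non-relativistic result is a good approximation.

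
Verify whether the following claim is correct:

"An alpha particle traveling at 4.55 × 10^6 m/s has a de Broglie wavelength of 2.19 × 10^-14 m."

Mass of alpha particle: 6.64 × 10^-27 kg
True

The claim is correct.

Using λ = h/(mv):
λ = (6.626 × 10^-34 J·s) / (6.64 × 10^-27 kg × 4.55 × 10^6 m/s)
λ = 2.19 × 10^-14 m

This matches the claimed value.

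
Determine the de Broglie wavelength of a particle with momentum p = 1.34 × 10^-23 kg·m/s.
4.94 × 10^-11 m

Using the de Broglie relation λ = h/p:

λ = h/p
λ = (6.626 × 10^-34 J·s) / (1.34 × 10^-23 kg·m/s)
λ = 4.94 × 10^-11 m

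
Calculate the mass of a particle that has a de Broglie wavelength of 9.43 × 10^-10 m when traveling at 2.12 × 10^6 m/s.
3.31 × 10^-31 kg

From the de Broglie relation λ = h/(mv), we solve for m:

m = h/(λv)
m = (6.626 × 10^-34 J·s) / (9.43 × 10^-10 m × 2.12 × 10^6 m/s)
m = 3.31 × 10^-31 kg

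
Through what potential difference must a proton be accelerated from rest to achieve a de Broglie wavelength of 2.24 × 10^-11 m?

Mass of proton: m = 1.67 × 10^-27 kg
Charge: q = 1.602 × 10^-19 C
1.64 V

From λ = h/√(2mqV), we solve for V:

λ² = h²/(2mqV)
V = h²/(2mqλ²)
V = (6.626 × 10^-34 J·s)² / (2 × 1.67 × 10^-27 kg × 1.602 × 10^-19 C × (2.24 × 10^-11 m)²)
V = 1.64 V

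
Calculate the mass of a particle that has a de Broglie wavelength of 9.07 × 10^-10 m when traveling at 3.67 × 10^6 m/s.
1.99 × 10^-31 kg

From the de Broglie relation λ = h/(mv), we solve for m:

m = h/(λv)
m = (6.626 × 10^-34 J·s) / (9.07 × 10^-10 m × 3.67 × 10^6 m/s)
m = 1.99 × 10^-31 kg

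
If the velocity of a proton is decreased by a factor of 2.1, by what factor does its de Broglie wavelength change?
The wavelength increases by a factor of 2.1.

From λ = h/(mv), the wavelength is inversely proportional to velocity:

λ ∝ 1/v

If v → v/2.1, then λ → 2.1λ

When velocity is decreased by a factor of 2.1, the wavelength increases by a factor of 2.1.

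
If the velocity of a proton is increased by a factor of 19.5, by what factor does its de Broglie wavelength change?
The wavelength decreases by a factor of 19.5.

From λ = h/(mv), the wavelength is inversely proportional to velocity:

λ ∝ 1/v

If v → 19.5v, then λ → λ/19.5

When velocity is increased by a factor of 19.5, the wavelength decreases by a factor of 19.5.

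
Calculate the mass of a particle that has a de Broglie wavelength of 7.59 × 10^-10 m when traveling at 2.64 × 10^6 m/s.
3.31 × 10^-31 kg

From the de Broglie relation λ = h/(mv), we solve for m:

m = h/(λv)
m = (6.626 × 10^-34 J·s) / (7.59 × 10^-10 m × 2.64 × 10^6 m/s)
m = 3.31 × 10^-31 kg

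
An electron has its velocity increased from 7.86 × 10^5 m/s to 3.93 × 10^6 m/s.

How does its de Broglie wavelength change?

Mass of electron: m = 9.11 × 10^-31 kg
The wavelength decreases by a factor of 5.

Using λ = h/(mv):

Initial wavelength: λ₁ = h/(mv₁) = 9.25 × 10^-10 m
Final wavelength: λ₂ = h/(mv₂) = 1.85 × 10^-10 m

Since λ ∝ 1/v, when velocity increases by a factor of 5, the wavelength decreases by a factor of 5.

λ₂/λ₁ = v₁/v₂ = 1/5

The wavelength decreases by a factor of 5.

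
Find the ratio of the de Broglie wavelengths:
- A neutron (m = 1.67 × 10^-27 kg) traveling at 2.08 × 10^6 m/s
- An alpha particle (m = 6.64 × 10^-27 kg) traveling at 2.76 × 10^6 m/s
λ₁/λ₂ = 5.28

Using λ = h/(mv):

λ₁ = h/(m₁v₁) = 1.91 × 10^-13 m
λ₂ = h/(m₂v₂) = 3.62 × 10^-14 m

Ratio λ₁/λ₂ = (m₂v₂)/(m₁v₁)
         = (6.64 × 10^-27 kg × 2.76 × 10^6 m/s) / (1.67 × 10^-27 kg × 2.08 × 10^6 m/s)
         = 5.28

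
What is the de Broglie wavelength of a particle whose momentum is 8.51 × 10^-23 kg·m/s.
7.79 × 10^-12 m

Using the de Broglie relation λ = h/p:

λ = h/p
λ = (6.626 × 10^-34 J·s) / (8.51 × 10^-23 kg·m/s)
λ = 7.79 × 10^-12 m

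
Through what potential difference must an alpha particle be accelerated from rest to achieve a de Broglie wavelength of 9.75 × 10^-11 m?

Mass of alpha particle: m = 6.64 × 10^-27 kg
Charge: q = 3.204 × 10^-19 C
1.09 × 10^-2 V

From λ = h/√(2mqV), we solve for V:

λ² = h²/(2mqV)
V = h²/(2mqλ²)
V = (6.626 × 10^-34 J·s)² / (2 × 6.64 × 10^-27 kg × 3.204 × 10^-19 C × (9.75 × 10^-11 m)²)
V = 1.09 × 10^-2 V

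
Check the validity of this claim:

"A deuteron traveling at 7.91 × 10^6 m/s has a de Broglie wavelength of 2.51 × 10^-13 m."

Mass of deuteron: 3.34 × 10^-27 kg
False

The claim is incorrect.

Using λ = h/(mv):
λ = (6.626 × 10^-34 J·s) / (3.34 × 10^-27 kg × 7.91 × 10^6 m/s)
λ = 2.51 × 10^-14 m

The actual wavelength differs from the claimed 2.51 × 10^-13 m.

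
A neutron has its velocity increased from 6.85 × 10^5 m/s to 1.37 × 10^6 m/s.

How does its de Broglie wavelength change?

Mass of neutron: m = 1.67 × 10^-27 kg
The wavelength decreases by a factor of 2.

Using λ = h/(mv):

Initial wavelength: λ₁ = h/(mv₁) = 5.79 × 10^-13 m
Final wavelength: λ₂ = h/(mv₂) = 2.90 × 10^-13 m

Since λ ∝ 1/v, when velocity increases by a factor of 2, the wavelength decreases by a factor of 2.

λ₂/λ₁ = v₁/v₂ = 1/2

The wavelength decreases by a factor of 2.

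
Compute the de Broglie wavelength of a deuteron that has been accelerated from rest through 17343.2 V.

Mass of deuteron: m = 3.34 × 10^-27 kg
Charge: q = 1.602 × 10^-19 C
1.54 × 10^-13 m

When a particle is accelerated through voltage V, it gains kinetic energy KE = qV.

The de Broglie wavelength is then λ = h/√(2mqV):

λ = h/√(2mqV)
λ = (6.626 × 10^-34 J·s) / √(2 × 3.34 × 10^-27 kg × 1.602 × 10^-19 C × 17343.2 V)
λ = 1.54 × 10^-13 m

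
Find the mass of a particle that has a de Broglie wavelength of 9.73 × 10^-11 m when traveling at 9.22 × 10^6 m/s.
7.39 × 10^-31 kg

From the de Broglie relation λ = h/(mv), we solve for m:

m = h/(λv)
m = (6.626 × 10^-34 J·s) / (9.73 × 10^-11 m × 9.22 × 10^6 m/s)
m = 7.39 × 10^-31 kg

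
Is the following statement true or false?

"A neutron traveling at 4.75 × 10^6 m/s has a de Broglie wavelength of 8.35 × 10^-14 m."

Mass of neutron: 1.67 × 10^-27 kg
True

The claim is correct.

Using λ = h/(mv):
λ = (6.626 × 10^-34 J·s) / (1.67 × 10^-27 kg × 4.75 × 10^6 m/s)
λ = 8.35 × 10^-14 m

This matches the claimed value.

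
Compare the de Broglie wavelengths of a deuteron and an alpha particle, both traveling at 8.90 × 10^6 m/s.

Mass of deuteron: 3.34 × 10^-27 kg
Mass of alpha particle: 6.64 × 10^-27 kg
The deuteron has the longer wavelength.

Using λ = h/(mv), since both particles have the same velocity, the wavelength depends only on mass.

For deuteron: λ₁ = h/(m₁v) = 2.23 × 10^-14 m
For alpha particle: λ₂ = h/(m₂v) = 1.12 × 10^-14 m

Since λ ∝ 1/m at constant velocity, the lighter particle has the longer wavelength.

The deuteron has the longer de Broglie wavelength.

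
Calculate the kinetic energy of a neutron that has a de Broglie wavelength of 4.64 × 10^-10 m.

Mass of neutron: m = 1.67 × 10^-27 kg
6.11 × 10^-22 J (or 3.81 × 10^-3 eV)

From λ = h/√(2mKE), we solve for KE:

λ² = h²/(2mKE)
KE = h²/(2mλ²)
KE = (6.626 × 10^-34 J·s)² / (2 × 1.67 × 10^-27 kg × (4.64 × 10^-10 m)²)
KE = 6.11 × 10^-22 J
KE = 3.81 × 10^-3 eV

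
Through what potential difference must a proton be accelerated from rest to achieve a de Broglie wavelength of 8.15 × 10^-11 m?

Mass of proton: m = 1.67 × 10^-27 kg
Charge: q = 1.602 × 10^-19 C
1.24 × 10^-1 V

From λ = h/√(2mqV), we solve for V:

λ² = h²/(2mqV)
V = h²/(2mqλ²)
V = (6.626 × 10^-34 J·s)² / (2 × 1.67 × 10^-27 kg × 1.602 × 10^-19 C × (8.15 × 10^-11 m)²)
V = 1.24 × 10^-1 V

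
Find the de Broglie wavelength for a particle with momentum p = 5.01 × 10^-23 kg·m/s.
1.32 × 10^-11 m

Using the de Broglie relation λ = h/p:

λ = h/p
λ = (6.626 × 10^-34 J·s) / (5.01 × 10^-23 kg·m/s)
λ = 1.32 × 10^-11 m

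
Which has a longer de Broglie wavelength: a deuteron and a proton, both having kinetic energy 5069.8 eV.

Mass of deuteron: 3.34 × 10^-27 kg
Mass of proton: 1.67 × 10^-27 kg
The proton has the longer wavelength.

Using λ = h/√(2mKE):

For deuteron: λ₁ = h/√(2m₁KE) = 2.84 × 10^-13 m
For proton: λ₂ = h/√(2m₂KE) = 4.02 × 10^-13 m

Since λ ∝ 1/√m at constant kinetic energy, the lighter particle has the longer wavelength.

The proton has the longer de Broglie wavelength.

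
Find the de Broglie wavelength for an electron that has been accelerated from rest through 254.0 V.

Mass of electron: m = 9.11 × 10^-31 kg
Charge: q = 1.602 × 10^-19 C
7.70 × 10^-11 m

When a particle is accelerated through voltage V, it gains kinetic energy KE = qV.

The de Broglie wavelength is then λ = h/√(2mqV):

λ = h/√(2mqV)
λ = (6.626 × 10^-34 J·s) / √(2 × 9.11 × 10^-31 kg × 1.602 × 10^-19 C × 254.0 V)
λ = 7.70 × 10^-11 m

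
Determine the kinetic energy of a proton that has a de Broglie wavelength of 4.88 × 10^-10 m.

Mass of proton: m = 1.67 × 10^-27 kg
5.52 × 10^-22 J (or 3.45 × 10^-3 eV)

From λ = h/√(2mKE), we solve for KE:

λ² = h²/(2mKE)
KE = h²/(2mλ²)
KE = (6.626 × 10^-34 J·s)² / (2 × 1.67 × 10^-27 kg × (4.88 × 10^-10 m)²)
KE = 5.52 × 10^-22 J
KE = 3.45 × 10^-3 eV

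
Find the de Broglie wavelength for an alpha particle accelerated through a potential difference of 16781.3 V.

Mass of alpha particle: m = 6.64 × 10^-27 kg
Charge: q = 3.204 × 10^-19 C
7.84 × 10^-14 m

When a particle is accelerated through voltage V, it gains kinetic energy KE = qV.

The de Broglie wavelength is then λ = h/√(2mqV):

λ = h/√(2mqV)
λ = (6.626 × 10^-34 J·s) / √(2 × 6.64 × 10^-27 kg × 3.204 × 10^-19 C × 16781.3 V)
λ = 7.84 × 10^-14 m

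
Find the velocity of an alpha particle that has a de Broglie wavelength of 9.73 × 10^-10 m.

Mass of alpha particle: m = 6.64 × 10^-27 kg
1.03 × 10^2 m/s

From the de Broglie relation λ = h/(mv), we solve for v:

v = h/(mλ)
v = (6.626 × 10^-34 J·s) / (6.64 × 10^-27 kg × 9.73 × 10^-10 m)
v = 1.03 × 10^2 m/s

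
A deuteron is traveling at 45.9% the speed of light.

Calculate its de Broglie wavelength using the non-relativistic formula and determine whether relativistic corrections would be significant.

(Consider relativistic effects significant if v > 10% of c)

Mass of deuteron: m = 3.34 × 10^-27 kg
Yes, relativistic corrections are needed.

Using the non-relativistic de Broglie formula λ = h/(mv):

v = 45.9% × c = 1.376 × 10^8 m/s

λ = h/(mv)
λ = (6.626 × 10^-34 J·s) / (3.34 × 10^-27 kg × 1.376 × 10^8 m/s)
λ = 1.44 × 10^-15 m

Since v = 45.9% of c > 10% of c, relativistic corrections ARE significant and the actual wavelength would differ from this non-relativistic estimate.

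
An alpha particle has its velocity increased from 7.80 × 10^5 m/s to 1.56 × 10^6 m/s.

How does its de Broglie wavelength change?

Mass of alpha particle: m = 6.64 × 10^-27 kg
The wavelength decreases by a factor of 2.

Using λ = h/(mv):

Initial wavelength: λ₁ = h/(mv₁) = 1.28 × 10^-13 m
Final wavelength: λ₂ = h/(mv₂) = 6.40 × 10^-14 m

Since λ ∝ 1/v, when velocity increases by a factor of 2, the wavelength decreases by a factor of 2.

λ₂/λ₁ = v₁/v₂ = 1/2

The wavelength decreases by a factor of 2.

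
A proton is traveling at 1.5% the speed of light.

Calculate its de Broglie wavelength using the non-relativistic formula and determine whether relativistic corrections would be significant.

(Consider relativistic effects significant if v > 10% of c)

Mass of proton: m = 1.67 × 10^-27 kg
No, relativistic corrections are not needed.

Using the non-relativistic de Broglie formula λ = h/(mv):

v = 1.5% × c = 4.497 × 10^6 m/s

λ = h/(mv)
λ = (6.626 × 10^-34 J·s) / (1.67 × 10^-27 kg × 4.497 × 10^6 m/s)
λ = 8.82 × 10^-14 m

Since v = 1.5% of c < 10% of c, relativistic corrections are NOT significant and this non-relativistic result is a good approximation.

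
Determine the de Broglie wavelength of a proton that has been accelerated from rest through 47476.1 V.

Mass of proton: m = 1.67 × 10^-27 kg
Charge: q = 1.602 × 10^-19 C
1.31 × 10^-13 m

When a particle is accelerated through voltage V, it gains kinetic energy KE = qV.

The de Broglie wavelength is then λ = h/√(2mqV):

λ = h/√(2mqV)
λ = (6.626 × 10^-34 J·s) / √(2 × 1.67 × 10^-27 kg × 1.602 × 10^-19 C × 47476.1 V)
λ = 1.31 × 10^-13 m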